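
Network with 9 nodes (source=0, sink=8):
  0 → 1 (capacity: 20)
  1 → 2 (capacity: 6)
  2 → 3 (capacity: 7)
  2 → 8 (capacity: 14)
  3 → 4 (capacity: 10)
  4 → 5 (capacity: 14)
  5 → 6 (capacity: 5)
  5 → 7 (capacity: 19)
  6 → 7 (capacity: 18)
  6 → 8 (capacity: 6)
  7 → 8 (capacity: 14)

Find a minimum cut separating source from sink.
Min cut value = 6, edges: (1,2)

Min cut value: 6
Partition: S = [0, 1], T = [2, 3, 4, 5, 6, 7, 8]
Cut edges: (1,2)

By max-flow min-cut theorem, max flow = min cut = 6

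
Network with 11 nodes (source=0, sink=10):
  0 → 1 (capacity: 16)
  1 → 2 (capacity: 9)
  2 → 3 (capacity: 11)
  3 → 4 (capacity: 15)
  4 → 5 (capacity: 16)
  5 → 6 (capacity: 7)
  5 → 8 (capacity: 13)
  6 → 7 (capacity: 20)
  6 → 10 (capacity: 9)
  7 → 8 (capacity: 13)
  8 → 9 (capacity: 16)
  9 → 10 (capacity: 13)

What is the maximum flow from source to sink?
Maximum flow = 9

Max flow: 9

Flow assignment:
  0 → 1: 9/16
  1 → 2: 9/9
  2 → 3: 9/11
  3 → 4: 9/15
  4 → 5: 9/16
  5 → 6: 7/7
  5 → 8: 2/13
  6 → 10: 7/9
  8 → 9: 2/16
  9 → 10: 2/13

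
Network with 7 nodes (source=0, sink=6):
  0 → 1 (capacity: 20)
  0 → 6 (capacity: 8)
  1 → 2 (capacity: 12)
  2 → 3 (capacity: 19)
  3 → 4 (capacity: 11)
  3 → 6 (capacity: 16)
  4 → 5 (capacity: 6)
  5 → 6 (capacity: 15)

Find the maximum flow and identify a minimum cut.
Max flow = 20, Min cut edges: (0,6), (1,2)

Maximum flow: 20
Minimum cut: (0,6), (1,2)
Partition: S = [0, 1], T = [2, 3, 4, 5, 6]

Max-flow min-cut theorem verified: both equal 20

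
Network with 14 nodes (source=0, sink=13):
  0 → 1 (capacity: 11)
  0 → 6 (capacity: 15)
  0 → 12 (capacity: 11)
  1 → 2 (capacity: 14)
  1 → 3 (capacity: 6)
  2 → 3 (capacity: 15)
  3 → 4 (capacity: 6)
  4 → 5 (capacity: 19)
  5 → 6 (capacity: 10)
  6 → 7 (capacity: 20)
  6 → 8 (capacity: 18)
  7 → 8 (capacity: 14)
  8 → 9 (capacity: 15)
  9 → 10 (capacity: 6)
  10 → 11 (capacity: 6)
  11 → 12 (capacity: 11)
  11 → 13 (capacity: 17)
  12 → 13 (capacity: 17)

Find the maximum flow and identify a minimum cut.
Max flow = 17, Min cut edges: (0,12), (10,11)

Maximum flow: 17
Minimum cut: (0,12), (10,11)
Partition: S = [0, 1, 2, 3, 4, 5, 6, 7, 8, 9, 10], T = [11, 12, 13]

Max-flow min-cut theorem verified: both equal 17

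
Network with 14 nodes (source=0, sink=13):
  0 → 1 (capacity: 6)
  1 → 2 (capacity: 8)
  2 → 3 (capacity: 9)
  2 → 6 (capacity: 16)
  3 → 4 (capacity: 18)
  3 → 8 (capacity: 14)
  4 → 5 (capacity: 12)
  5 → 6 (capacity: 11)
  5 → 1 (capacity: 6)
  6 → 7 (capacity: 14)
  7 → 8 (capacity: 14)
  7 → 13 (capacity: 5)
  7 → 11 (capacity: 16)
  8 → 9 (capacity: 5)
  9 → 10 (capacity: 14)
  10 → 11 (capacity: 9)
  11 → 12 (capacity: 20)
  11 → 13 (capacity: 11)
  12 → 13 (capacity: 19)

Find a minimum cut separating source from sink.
Min cut value = 6, edges: (0,1)

Min cut value: 6
Partition: S = [0], T = [1, 2, 3, 4, 5, 6, 7, 8, 9, 10, 11, 12, 13]
Cut edges: (0,1)

By max-flow min-cut theorem, max flow = min cut = 6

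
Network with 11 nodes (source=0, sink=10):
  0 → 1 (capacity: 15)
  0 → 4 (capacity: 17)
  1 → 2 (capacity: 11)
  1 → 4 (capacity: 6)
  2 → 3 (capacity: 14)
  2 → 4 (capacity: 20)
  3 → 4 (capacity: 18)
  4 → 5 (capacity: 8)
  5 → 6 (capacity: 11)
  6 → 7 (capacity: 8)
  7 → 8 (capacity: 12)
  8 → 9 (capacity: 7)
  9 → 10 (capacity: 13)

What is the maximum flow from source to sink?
Maximum flow = 7

Max flow: 7

Flow assignment:
  0 → 1: 7/15
  1 → 2: 7/11
  2 → 4: 7/20
  4 → 5: 7/8
  5 → 6: 7/11
  6 → 7: 7/8
  7 → 8: 7/12
  8 → 9: 7/7
  9 → 10: 7/13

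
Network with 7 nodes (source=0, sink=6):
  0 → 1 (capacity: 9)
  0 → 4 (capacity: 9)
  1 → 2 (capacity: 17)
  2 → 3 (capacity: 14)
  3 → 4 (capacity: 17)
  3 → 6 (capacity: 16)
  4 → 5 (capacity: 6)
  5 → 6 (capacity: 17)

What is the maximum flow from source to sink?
Maximum flow = 15

Max flow: 15

Flow assignment:
  0 → 1: 9/9
  0 → 4: 6/9
  1 → 2: 9/17
  2 → 3: 9/14
  3 → 6: 9/16
  4 → 5: 6/6
  5 → 6: 6/17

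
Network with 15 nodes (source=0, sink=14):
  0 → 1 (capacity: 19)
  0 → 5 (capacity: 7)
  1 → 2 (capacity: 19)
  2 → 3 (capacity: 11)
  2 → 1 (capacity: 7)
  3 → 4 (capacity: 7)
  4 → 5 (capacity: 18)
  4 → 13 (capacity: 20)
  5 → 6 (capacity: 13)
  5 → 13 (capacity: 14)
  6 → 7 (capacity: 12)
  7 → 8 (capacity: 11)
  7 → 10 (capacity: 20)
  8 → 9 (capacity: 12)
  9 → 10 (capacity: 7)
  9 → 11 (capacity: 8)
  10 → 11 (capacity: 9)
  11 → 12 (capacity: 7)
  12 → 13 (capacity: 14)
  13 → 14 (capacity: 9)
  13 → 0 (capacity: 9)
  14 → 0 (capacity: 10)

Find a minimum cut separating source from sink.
Min cut value = 9, edges: (13,14)

Min cut value: 9
Partition: S = [0, 1, 2, 3, 4, 5, 6, 7, 8, 9, 10, 11, 12, 13], T = [14]
Cut edges: (13,14)

By max-flow min-cut theorem, max flow = min cut = 9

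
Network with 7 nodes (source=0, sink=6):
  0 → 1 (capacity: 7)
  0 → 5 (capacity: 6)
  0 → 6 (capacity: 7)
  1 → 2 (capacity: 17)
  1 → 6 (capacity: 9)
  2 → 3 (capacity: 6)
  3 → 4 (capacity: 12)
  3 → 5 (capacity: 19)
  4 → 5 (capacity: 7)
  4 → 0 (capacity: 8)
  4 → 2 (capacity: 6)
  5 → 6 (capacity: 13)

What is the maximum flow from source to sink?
Maximum flow = 20

Max flow: 20

Flow assignment:
  0 → 1: 7/7
  0 → 5: 6/6
  0 → 6: 7/7
  1 → 6: 7/9
  5 → 6: 6/13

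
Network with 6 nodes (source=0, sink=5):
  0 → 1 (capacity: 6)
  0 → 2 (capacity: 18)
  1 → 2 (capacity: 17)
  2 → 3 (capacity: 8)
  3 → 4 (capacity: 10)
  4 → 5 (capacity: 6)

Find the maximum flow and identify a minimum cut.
Max flow = 6, Min cut edges: (4,5)

Maximum flow: 6
Minimum cut: (4,5)
Partition: S = [0, 1, 2, 3, 4], T = [5]

Max-flow min-cut theorem verified: both equal 6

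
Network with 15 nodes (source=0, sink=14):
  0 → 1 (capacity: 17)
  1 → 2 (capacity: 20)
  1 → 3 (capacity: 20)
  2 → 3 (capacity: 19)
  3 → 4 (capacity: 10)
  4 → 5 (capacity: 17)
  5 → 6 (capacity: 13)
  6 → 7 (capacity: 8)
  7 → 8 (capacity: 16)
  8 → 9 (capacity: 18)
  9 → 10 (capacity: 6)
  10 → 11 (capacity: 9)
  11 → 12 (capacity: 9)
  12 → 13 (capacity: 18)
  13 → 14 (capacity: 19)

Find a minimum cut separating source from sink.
Min cut value = 6, edges: (9,10)

Min cut value: 6
Partition: S = [0, 1, 2, 3, 4, 5, 6, 7, 8, 9], T = [10, 11, 12, 13, 14]
Cut edges: (9,10)

By max-flow min-cut theorem, max flow = min cut = 6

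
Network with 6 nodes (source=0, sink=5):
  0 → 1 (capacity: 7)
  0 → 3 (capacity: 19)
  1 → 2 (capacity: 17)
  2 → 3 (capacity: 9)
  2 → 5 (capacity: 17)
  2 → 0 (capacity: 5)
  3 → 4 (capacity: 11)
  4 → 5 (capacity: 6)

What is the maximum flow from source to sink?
Maximum flow = 13

Max flow: 13

Flow assignment:
  0 → 1: 7/7
  0 → 3: 6/19
  1 → 2: 7/17
  2 → 5: 7/17
  3 → 4: 6/11
  4 → 5: 6/6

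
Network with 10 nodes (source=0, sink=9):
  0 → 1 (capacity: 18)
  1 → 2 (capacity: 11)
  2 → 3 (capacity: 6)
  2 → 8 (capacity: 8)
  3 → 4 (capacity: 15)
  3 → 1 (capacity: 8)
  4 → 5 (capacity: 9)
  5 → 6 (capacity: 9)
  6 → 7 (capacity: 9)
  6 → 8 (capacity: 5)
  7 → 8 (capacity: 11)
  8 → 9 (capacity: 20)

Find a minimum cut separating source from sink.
Min cut value = 11, edges: (1,2)

Min cut value: 11
Partition: S = [0, 1], T = [2, 3, 4, 5, 6, 7, 8, 9]
Cut edges: (1,2)

By max-flow min-cut theorem, max flow = min cut = 11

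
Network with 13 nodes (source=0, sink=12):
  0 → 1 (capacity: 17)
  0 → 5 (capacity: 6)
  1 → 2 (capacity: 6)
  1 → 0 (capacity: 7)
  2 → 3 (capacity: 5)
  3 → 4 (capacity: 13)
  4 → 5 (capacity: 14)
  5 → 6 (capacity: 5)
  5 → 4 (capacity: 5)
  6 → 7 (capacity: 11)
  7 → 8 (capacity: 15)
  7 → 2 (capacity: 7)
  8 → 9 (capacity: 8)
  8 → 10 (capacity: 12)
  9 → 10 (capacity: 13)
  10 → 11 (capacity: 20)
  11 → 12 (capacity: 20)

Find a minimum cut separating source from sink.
Min cut value = 5, edges: (5,6)

Min cut value: 5
Partition: S = [0, 1, 2, 3, 4, 5], T = [6, 7, 8, 9, 10, 11, 12]
Cut edges: (5,6)

By max-flow min-cut theorem, max flow = min cut = 5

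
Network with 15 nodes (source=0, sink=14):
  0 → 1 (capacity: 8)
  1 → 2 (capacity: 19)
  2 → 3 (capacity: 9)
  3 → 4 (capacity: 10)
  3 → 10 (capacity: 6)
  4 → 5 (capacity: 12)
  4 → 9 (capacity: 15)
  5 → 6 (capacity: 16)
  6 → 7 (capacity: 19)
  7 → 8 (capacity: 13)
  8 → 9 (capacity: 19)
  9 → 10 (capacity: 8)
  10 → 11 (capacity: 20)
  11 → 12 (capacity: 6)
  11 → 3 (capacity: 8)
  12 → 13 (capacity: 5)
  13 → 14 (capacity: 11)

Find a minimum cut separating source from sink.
Min cut value = 5, edges: (12,13)

Min cut value: 5
Partition: S = [0, 1, 2, 3, 4, 5, 6, 7, 8, 9, 10, 11, 12], T = [13, 14]
Cut edges: (12,13)

By max-flow min-cut theorem, max flow = min cut = 5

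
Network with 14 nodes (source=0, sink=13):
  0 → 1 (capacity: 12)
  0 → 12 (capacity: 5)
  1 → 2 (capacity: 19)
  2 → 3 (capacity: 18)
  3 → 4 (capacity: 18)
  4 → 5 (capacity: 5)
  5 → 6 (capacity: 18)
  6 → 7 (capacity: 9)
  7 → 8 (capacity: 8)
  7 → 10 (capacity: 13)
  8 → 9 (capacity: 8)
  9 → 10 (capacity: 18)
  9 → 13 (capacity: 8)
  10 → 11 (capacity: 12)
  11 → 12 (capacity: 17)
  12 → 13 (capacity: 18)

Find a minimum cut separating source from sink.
Min cut value = 10, edges: (0,12), (4,5)

Min cut value: 10
Partition: S = [0, 1, 2, 3, 4], T = [5, 6, 7, 8, 9, 10, 11, 12, 13]
Cut edges: (0,12), (4,5)

By max-flow min-cut theorem, max flow = min cut = 10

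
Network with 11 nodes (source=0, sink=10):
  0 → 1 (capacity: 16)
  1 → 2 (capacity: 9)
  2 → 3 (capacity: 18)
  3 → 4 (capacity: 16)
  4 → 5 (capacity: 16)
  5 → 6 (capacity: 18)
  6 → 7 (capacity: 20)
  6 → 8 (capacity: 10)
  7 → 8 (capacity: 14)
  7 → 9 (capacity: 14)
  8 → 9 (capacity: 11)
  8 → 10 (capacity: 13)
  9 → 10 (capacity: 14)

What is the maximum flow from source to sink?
Maximum flow = 9

Max flow: 9

Flow assignment:
  0 → 1: 9/16
  1 → 2: 9/9
  2 → 3: 9/18
  3 → 4: 9/16
  4 → 5: 9/16
  5 → 6: 9/18
  6 → 8: 9/10
  8 → 10: 9/13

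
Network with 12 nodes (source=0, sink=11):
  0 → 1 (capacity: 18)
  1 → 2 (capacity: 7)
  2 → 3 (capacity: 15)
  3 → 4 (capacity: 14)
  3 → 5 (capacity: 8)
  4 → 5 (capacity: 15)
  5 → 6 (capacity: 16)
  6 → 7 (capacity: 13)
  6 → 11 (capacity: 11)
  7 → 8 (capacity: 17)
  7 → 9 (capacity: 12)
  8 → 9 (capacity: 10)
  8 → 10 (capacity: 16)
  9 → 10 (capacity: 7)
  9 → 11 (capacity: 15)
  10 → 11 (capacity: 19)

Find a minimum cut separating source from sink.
Min cut value = 7, edges: (1,2)

Min cut value: 7
Partition: S = [0, 1], T = [2, 3, 4, 5, 6, 7, 8, 9, 10, 11]
Cut edges: (1,2)

By max-flow min-cut theorem, max flow = min cut = 7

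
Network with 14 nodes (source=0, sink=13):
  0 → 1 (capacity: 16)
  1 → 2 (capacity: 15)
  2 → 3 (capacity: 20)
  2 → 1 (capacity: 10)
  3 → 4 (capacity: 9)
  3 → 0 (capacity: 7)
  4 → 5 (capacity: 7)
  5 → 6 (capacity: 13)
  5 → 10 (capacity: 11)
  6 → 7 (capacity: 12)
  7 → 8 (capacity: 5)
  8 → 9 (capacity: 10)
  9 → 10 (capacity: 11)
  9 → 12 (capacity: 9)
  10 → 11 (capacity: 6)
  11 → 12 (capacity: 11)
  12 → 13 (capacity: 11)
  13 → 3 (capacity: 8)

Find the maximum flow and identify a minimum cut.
Max flow = 7, Min cut edges: (4,5)

Maximum flow: 7
Minimum cut: (4,5)
Partition: S = [0, 1, 2, 3, 4], T = [5, 6, 7, 8, 9, 10, 11, 12, 13]

Max-flow min-cut theorem verified: both equal 7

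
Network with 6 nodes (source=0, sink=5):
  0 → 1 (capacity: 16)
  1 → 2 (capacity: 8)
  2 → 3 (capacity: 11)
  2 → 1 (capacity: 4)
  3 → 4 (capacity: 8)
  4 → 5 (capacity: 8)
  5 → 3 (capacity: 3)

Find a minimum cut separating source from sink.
Min cut value = 8, edges: (4,5)

Min cut value: 8
Partition: S = [0, 1, 2, 3, 4], T = [5]
Cut edges: (4,5)

By max-flow min-cut theorem, max flow = min cut = 8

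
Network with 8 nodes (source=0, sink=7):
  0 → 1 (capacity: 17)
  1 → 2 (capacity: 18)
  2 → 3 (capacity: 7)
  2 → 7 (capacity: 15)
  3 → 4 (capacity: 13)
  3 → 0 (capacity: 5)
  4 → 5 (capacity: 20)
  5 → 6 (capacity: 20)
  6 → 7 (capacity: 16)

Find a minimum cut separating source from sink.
Min cut value = 17, edges: (0,1)

Min cut value: 17
Partition: S = [0], T = [1, 2, 3, 4, 5, 6, 7]
Cut edges: (0,1)

By max-flow min-cut theorem, max flow = min cut = 17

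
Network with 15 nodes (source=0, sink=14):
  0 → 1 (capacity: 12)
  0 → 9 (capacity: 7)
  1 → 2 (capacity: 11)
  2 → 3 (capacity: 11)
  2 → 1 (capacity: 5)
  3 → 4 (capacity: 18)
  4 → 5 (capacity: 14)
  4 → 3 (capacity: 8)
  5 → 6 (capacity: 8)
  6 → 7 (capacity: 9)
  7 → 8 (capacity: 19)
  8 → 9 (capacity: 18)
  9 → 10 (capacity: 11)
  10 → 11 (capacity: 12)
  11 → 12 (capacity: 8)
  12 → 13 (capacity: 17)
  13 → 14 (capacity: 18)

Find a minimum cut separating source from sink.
Min cut value = 8, edges: (11,12)

Min cut value: 8
Partition: S = [0, 1, 2, 3, 4, 5, 6, 7, 8, 9, 10, 11], T = [12, 13, 14]
Cut edges: (11,12)

By max-flow min-cut theorem, max flow = min cut = 8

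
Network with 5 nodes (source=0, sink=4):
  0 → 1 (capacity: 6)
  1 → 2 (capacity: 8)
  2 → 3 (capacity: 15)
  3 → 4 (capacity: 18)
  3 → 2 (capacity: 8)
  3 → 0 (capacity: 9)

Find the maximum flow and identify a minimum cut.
Max flow = 6, Min cut edges: (0,1)

Maximum flow: 6
Minimum cut: (0,1)
Partition: S = [0], T = [1, 2, 3, 4]

Max-flow min-cut theorem verified: both equal 6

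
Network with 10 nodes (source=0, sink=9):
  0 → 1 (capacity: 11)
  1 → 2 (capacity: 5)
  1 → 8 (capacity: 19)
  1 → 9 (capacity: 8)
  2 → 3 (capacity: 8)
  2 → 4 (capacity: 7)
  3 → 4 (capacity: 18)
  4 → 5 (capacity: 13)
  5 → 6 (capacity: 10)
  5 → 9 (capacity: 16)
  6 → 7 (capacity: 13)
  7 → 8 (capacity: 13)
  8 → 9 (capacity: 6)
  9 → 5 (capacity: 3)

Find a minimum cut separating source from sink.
Min cut value = 11, edges: (0,1)

Min cut value: 11
Partition: S = [0], T = [1, 2, 3, 4, 5, 6, 7, 8, 9]
Cut edges: (0,1)

By max-flow min-cut theorem, max flow = min cut = 11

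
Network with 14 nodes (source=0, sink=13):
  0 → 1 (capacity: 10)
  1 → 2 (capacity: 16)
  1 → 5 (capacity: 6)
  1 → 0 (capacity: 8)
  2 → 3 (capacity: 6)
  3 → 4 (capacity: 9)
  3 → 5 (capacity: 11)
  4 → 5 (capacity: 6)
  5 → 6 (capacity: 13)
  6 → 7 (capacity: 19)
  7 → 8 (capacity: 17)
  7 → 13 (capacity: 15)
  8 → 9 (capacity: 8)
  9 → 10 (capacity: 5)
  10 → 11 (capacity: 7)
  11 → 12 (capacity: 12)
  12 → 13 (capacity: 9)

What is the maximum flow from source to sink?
Maximum flow = 10

Max flow: 10

Flow assignment:
  0 → 1: 10/10
  1 → 2: 4/16
  1 → 5: 6/6
  2 → 3: 4/6
  3 → 5: 4/11
  5 → 6: 10/13
  6 → 7: 10/19
  7 → 13: 10/15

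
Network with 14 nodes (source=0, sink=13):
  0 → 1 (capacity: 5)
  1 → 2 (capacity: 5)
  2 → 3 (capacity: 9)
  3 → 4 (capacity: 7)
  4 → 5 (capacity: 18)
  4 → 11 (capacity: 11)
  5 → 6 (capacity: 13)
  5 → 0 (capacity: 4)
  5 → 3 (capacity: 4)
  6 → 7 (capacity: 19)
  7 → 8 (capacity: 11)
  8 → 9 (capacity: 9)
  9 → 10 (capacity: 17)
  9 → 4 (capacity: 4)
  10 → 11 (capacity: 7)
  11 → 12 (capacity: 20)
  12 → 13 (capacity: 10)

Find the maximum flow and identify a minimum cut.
Max flow = 5, Min cut edges: (1,2)

Maximum flow: 5
Minimum cut: (1,2)
Partition: S = [0, 1], T = [2, 3, 4, 5, 6, 7, 8, 9, 10, 11, 12, 13]

Max-flow min-cut theorem verified: both equal 5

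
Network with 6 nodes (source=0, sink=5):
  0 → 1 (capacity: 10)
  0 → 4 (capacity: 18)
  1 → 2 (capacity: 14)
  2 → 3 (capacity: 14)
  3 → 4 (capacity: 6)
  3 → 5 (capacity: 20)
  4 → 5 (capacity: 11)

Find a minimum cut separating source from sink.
Min cut value = 21, edges: (0,1), (4,5)

Min cut value: 21
Partition: S = [0, 4], T = [1, 2, 3, 5]
Cut edges: (0,1), (4,5)

By max-flow min-cut theorem, max flow = min cut = 21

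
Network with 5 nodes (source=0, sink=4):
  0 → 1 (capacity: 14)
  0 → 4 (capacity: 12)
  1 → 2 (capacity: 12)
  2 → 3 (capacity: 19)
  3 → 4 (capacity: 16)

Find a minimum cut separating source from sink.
Min cut value = 24, edges: (0,4), (1,2)

Min cut value: 24
Partition: S = [0, 1], T = [2, 3, 4]
Cut edges: (0,4), (1,2)

By max-flow min-cut theorem, max flow = min cut = 24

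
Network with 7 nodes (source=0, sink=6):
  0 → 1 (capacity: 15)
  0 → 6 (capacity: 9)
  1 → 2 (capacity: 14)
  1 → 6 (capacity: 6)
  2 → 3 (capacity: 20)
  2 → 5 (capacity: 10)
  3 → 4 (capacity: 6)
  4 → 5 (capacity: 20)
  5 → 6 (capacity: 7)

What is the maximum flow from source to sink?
Maximum flow = 22

Max flow: 22

Flow assignment:
  0 → 1: 13/15
  0 → 6: 9/9
  1 → 2: 7/14
  1 → 6: 6/6
  2 → 5: 7/10
  5 → 6: 7/7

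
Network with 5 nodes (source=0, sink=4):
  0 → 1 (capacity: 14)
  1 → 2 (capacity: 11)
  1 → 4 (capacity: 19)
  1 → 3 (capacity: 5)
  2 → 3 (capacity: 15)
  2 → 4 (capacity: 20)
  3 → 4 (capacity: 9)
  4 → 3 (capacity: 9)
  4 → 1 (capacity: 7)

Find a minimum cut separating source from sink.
Min cut value = 14, edges: (0,1)

Min cut value: 14
Partition: S = [0], T = [1, 2, 3, 4]
Cut edges: (0,1)

By max-flow min-cut theorem, max flow = min cut = 14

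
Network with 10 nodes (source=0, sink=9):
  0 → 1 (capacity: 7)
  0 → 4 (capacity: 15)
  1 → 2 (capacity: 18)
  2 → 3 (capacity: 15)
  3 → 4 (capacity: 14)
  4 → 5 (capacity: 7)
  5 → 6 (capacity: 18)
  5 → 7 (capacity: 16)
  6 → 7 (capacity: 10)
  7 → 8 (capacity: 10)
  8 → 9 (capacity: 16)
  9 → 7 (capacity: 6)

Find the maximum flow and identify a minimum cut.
Max flow = 7, Min cut edges: (4,5)

Maximum flow: 7
Minimum cut: (4,5)
Partition: S = [0, 1, 2, 3, 4], T = [5, 6, 7, 8, 9]

Max-flow min-cut theorem verified: both equal 7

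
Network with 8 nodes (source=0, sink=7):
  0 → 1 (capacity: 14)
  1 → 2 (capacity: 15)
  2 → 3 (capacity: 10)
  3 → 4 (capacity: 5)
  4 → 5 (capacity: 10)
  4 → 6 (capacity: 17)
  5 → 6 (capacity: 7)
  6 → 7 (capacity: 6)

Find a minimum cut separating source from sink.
Min cut value = 5, edges: (3,4)

Min cut value: 5
Partition: S = [0, 1, 2, 3], T = [4, 5, 6, 7]
Cut edges: (3,4)

By max-flow min-cut theorem, max flow = min cut = 5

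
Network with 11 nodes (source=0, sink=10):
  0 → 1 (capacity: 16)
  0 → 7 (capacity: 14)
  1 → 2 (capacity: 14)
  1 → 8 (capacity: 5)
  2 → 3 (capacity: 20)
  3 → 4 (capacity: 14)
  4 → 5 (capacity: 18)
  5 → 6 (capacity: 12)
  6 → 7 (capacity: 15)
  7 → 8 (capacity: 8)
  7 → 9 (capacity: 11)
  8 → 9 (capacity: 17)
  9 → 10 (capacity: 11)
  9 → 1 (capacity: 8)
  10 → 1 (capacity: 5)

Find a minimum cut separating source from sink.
Min cut value = 11, edges: (9,10)

Min cut value: 11
Partition: S = [0, 1, 2, 3, 4, 5, 6, 7, 8, 9], T = [10]
Cut edges: (9,10)

By max-flow min-cut theorem, max flow = min cut = 11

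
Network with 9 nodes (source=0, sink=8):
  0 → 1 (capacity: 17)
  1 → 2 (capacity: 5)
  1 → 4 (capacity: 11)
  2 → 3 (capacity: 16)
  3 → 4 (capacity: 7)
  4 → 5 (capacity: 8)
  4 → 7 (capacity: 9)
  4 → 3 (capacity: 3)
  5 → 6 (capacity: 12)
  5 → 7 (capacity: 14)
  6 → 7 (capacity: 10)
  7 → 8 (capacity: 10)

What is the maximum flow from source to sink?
Maximum flow = 10

Max flow: 10

Flow assignment:
  0 → 1: 10/17
  1 → 2: 5/5
  1 → 4: 5/11
  2 → 3: 5/16
  3 → 4: 5/7
  4 → 5: 1/8
  4 → 7: 9/9
  5 → 7: 1/14
  7 → 8: 10/10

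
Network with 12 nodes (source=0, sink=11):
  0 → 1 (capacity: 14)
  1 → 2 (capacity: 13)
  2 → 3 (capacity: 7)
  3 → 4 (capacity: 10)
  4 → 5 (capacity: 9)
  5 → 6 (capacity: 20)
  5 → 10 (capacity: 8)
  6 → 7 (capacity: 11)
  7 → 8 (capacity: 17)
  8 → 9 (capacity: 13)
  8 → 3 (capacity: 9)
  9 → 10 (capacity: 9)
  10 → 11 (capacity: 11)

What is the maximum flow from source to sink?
Maximum flow = 7

Max flow: 7

Flow assignment:
  0 → 1: 7/14
  1 → 2: 7/13
  2 → 3: 7/7
  3 → 4: 7/10
  4 → 5: 7/9
  5 → 10: 7/8
  10 → 11: 7/11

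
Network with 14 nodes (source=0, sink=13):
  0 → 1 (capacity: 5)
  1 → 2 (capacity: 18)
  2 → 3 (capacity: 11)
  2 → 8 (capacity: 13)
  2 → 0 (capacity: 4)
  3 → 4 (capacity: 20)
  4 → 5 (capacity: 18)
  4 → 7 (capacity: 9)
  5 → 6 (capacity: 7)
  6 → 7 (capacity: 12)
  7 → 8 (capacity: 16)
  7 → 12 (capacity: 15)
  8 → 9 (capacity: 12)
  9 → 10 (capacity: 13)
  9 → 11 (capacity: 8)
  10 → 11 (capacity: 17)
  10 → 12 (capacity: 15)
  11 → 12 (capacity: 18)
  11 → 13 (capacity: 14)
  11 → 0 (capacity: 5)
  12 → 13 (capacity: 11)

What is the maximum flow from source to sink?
Maximum flow = 5

Max flow: 5

Flow assignment:
  0 → 1: 5/5
  1 → 2: 5/18
  2 → 8: 5/13
  8 → 9: 5/12
  9 → 11: 5/8
  11 → 13: 5/14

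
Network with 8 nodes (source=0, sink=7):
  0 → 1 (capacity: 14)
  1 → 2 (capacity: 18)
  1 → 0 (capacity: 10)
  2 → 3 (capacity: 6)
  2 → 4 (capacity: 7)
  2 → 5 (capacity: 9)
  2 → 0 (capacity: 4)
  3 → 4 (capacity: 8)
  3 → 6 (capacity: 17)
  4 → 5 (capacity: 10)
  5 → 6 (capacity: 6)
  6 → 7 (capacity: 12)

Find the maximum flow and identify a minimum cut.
Max flow = 12, Min cut edges: (6,7)

Maximum flow: 12
Minimum cut: (6,7)
Partition: S = [0, 1, 2, 3, 4, 5, 6], T = [7]

Max-flow min-cut theorem verified: both equal 12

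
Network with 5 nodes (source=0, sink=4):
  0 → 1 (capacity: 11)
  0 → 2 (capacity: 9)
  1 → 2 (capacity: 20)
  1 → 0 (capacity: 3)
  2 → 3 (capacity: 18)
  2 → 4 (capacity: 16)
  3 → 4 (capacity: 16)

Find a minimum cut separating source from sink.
Min cut value = 20, edges: (0,1), (0,2)

Min cut value: 20
Partition: S = [0], T = [1, 2, 3, 4]
Cut edges: (0,1), (0,2)

By max-flow min-cut theorem, max flow = min cut = 20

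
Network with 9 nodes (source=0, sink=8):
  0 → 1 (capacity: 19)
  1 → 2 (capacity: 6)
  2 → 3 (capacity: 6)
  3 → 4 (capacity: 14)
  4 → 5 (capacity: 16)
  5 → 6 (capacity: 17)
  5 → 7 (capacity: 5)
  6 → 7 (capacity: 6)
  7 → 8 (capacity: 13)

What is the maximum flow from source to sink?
Maximum flow = 6

Max flow: 6

Flow assignment:
  0 → 1: 6/19
  1 → 2: 6/6
  2 → 3: 6/6
  3 → 4: 6/14
  4 → 5: 6/16
  5 → 6: 1/17
  5 → 7: 5/5
  6 → 7: 1/6
  7 → 8: 6/13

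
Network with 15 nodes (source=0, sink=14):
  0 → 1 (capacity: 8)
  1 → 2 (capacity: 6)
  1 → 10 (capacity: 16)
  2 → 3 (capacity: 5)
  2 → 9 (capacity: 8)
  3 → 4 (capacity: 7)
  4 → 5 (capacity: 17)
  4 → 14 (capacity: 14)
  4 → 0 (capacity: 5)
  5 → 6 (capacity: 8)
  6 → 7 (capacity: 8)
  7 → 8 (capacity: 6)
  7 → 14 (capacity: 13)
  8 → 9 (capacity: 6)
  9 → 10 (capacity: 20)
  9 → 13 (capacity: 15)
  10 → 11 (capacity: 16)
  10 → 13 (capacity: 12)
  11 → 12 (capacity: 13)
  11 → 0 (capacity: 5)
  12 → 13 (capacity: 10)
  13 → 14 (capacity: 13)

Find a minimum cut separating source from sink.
Min cut value = 8, edges: (0,1)

Min cut value: 8
Partition: S = [0], T = [1, 2, 3, 4, 5, 6, 7, 8, 9, 10, 11, 12, 13, 14]
Cut edges: (0,1)

By max-flow min-cut theorem, max flow = min cut = 8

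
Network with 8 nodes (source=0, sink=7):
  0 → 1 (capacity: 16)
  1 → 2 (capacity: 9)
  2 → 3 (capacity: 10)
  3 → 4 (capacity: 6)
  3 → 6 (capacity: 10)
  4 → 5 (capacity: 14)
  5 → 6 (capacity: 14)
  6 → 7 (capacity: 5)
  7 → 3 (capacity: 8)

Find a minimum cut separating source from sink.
Min cut value = 5, edges: (6,7)

Min cut value: 5
Partition: S = [0, 1, 2, 3, 4, 5, 6], T = [7]
Cut edges: (6,7)

By max-flow min-cut theorem, max flow = min cut = 5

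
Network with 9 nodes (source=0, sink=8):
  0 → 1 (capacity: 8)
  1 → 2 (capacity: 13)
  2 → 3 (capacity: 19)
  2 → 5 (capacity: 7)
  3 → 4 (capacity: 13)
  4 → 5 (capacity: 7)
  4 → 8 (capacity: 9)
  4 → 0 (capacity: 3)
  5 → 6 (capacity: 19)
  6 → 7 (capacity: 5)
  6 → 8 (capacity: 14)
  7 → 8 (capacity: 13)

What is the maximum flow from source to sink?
Maximum flow = 8

Max flow: 8

Flow assignment:
  0 → 1: 8/8
  1 → 2: 8/13
  2 → 3: 8/19
  3 → 4: 8/13
  4 → 8: 8/9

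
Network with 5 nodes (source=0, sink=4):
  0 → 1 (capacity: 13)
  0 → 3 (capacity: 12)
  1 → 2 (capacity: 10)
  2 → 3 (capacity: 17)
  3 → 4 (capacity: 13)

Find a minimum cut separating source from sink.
Min cut value = 13, edges: (3,4)

Min cut value: 13
Partition: S = [0, 1, 2, 3], T = [4]
Cut edges: (3,4)

By max-flow min-cut theorem, max flow = min cut = 13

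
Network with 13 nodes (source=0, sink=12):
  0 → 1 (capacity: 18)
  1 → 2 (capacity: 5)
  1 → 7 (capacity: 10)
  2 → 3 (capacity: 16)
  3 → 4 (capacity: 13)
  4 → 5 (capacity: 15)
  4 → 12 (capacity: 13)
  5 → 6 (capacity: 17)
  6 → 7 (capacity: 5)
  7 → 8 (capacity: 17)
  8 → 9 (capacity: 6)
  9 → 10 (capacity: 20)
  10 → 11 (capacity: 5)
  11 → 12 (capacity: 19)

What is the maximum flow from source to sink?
Maximum flow = 10

Max flow: 10

Flow assignment:
  0 → 1: 10/18
  1 → 2: 5/5
  1 → 7: 5/10
  2 → 3: 5/16
  3 → 4: 5/13
  4 → 12: 5/13
  7 → 8: 5/17
  8 → 9: 5/6
  9 → 10: 5/20
  10 → 11: 5/5
  11 → 12: 5/19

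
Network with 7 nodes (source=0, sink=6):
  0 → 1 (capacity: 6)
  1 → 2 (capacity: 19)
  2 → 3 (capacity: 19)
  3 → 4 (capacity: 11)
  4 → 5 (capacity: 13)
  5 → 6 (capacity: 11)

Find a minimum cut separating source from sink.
Min cut value = 6, edges: (0,1)

Min cut value: 6
Partition: S = [0], T = [1, 2, 3, 4, 5, 6]
Cut edges: (0,1)

By max-flow min-cut theorem, max flow = min cut = 6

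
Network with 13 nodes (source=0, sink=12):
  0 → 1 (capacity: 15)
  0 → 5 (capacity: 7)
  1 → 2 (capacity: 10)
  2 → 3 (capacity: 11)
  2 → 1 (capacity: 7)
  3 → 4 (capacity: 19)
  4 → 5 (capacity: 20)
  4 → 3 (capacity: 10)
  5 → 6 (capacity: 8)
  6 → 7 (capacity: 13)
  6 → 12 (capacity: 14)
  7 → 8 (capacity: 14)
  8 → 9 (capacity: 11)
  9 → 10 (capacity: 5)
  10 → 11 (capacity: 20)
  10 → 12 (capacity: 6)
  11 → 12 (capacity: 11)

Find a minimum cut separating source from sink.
Min cut value = 8, edges: (5,6)

Min cut value: 8
Partition: S = [0, 1, 2, 3, 4, 5], T = [6, 7, 8, 9, 10, 11, 12]
Cut edges: (5,6)

By max-flow min-cut theorem, max flow = min cut = 8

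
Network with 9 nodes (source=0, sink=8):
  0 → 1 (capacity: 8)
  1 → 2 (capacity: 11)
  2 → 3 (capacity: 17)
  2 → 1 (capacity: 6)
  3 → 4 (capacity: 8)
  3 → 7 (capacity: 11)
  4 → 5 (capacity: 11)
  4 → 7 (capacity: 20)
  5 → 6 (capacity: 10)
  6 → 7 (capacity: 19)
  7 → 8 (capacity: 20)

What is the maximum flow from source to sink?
Maximum flow = 8

Max flow: 8

Flow assignment:
  0 → 1: 8/8
  1 → 2: 8/11
  2 → 3: 8/17
  3 → 7: 8/11
  7 → 8: 8/20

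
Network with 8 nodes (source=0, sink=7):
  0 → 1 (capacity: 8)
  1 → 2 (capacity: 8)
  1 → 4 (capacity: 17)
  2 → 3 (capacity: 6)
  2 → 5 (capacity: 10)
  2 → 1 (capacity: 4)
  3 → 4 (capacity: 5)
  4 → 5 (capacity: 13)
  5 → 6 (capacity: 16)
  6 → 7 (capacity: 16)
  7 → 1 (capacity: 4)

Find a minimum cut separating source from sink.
Min cut value = 8, edges: (0,1)

Min cut value: 8
Partition: S = [0], T = [1, 2, 3, 4, 5, 6, 7]
Cut edges: (0,1)

By max-flow min-cut theorem, max flow = min cut = 8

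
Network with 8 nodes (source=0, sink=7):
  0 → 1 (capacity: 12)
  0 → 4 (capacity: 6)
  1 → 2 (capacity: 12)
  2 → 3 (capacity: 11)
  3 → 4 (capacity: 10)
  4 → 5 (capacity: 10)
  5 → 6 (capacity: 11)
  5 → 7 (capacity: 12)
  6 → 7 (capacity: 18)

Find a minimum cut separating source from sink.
Min cut value = 10, edges: (4,5)

Min cut value: 10
Partition: S = [0, 1, 2, 3, 4], T = [5, 6, 7]
Cut edges: (4,5)

By max-flow min-cut theorem, max flow = min cut = 10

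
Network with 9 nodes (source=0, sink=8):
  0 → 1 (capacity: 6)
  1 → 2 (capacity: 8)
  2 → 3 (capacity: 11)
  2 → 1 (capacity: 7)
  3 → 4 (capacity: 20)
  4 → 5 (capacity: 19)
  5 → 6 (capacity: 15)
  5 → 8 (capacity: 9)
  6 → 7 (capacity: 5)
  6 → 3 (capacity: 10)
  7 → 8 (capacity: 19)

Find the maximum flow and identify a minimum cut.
Max flow = 6, Min cut edges: (0,1)

Maximum flow: 6
Minimum cut: (0,1)
Partition: S = [0], T = [1, 2, 3, 4, 5, 6, 7, 8]

Max-flow min-cut theorem verified: both equal 6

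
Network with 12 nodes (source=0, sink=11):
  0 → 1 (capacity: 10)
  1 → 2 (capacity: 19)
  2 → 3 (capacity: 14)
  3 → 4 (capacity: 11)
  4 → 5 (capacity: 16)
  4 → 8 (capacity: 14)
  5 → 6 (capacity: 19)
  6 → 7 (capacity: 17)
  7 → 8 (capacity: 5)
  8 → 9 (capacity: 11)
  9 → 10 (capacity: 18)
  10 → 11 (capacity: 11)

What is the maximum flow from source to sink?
Maximum flow = 10

Max flow: 10

Flow assignment:
  0 → 1: 10/10
  1 → 2: 10/19
  2 → 3: 10/14
  3 → 4: 10/11
  4 → 8: 10/14
  8 → 9: 10/11
  9 → 10: 10/18
  10 → 11: 10/11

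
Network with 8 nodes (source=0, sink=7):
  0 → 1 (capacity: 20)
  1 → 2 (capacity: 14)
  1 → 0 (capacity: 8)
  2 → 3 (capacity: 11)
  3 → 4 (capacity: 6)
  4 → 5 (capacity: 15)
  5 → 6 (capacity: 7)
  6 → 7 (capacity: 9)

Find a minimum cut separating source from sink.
Min cut value = 6, edges: (3,4)

Min cut value: 6
Partition: S = [0, 1, 2, 3], T = [4, 5, 6, 7]
Cut edges: (3,4)

By max-flow min-cut theorem, max flow = min cut = 6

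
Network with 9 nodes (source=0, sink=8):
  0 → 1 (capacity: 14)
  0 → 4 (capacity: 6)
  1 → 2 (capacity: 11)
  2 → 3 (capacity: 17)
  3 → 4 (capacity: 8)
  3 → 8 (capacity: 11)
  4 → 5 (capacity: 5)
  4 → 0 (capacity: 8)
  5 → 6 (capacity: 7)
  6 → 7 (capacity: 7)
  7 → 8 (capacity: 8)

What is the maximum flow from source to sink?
Maximum flow = 16

Max flow: 16

Flow assignment:
  0 → 1: 11/14
  0 → 4: 5/6
  1 → 2: 11/11
  2 → 3: 11/17
  3 → 8: 11/11
  4 → 5: 5/5
  5 → 6: 5/7
  6 → 7: 5/7
  7 → 8: 5/8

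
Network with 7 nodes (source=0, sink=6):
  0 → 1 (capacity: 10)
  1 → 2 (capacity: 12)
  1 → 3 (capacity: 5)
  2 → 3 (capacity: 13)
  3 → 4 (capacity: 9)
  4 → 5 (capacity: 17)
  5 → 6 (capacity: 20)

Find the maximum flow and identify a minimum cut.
Max flow = 9, Min cut edges: (3,4)

Maximum flow: 9
Minimum cut: (3,4)
Partition: S = [0, 1, 2, 3], T = [4, 5, 6]

Max-flow min-cut theorem verified: both equal 9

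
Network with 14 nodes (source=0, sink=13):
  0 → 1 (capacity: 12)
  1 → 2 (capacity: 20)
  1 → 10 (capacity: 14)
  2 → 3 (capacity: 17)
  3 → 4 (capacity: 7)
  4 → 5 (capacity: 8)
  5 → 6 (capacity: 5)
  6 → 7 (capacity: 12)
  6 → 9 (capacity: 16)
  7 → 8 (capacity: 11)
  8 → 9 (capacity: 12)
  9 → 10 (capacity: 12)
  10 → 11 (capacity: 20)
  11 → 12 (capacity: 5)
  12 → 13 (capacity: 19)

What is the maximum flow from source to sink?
Maximum flow = 5

Max flow: 5

Flow assignment:
  0 → 1: 5/12
  1 → 10: 5/14
  10 → 11: 5/20
  11 → 12: 5/5
  12 → 13: 5/19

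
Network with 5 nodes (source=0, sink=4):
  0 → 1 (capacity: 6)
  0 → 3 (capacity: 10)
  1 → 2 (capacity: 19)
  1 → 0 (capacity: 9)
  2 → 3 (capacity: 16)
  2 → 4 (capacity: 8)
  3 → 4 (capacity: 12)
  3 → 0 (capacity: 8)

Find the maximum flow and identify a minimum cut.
Max flow = 16, Min cut edges: (0,1), (0,3)

Maximum flow: 16
Minimum cut: (0,1), (0,3)
Partition: S = [0], T = [1, 2, 3, 4]

Max-flow min-cut theorem verified: both equal 16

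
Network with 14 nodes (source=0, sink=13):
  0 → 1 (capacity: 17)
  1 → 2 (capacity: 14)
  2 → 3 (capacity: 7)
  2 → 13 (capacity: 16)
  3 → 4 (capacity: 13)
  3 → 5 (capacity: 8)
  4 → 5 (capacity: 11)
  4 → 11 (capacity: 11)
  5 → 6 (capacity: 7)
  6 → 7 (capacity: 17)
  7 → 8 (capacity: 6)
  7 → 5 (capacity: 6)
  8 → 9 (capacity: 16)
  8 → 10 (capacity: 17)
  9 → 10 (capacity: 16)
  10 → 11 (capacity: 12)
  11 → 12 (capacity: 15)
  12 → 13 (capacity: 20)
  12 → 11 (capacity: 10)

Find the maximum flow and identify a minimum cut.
Max flow = 14, Min cut edges: (1,2)

Maximum flow: 14
Minimum cut: (1,2)
Partition: S = [0, 1], T = [2, 3, 4, 5, 6, 7, 8, 9, 10, 11, 12, 13]

Max-flow min-cut theorem verified: both equal 14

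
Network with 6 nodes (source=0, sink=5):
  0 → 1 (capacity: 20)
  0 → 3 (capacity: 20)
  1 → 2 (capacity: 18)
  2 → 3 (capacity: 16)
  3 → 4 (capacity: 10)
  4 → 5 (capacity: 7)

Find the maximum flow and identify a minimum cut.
Max flow = 7, Min cut edges: (4,5)

Maximum flow: 7
Minimum cut: (4,5)
Partition: S = [0, 1, 2, 3, 4], T = [5]

Max-flow min-cut theorem verified: both equal 7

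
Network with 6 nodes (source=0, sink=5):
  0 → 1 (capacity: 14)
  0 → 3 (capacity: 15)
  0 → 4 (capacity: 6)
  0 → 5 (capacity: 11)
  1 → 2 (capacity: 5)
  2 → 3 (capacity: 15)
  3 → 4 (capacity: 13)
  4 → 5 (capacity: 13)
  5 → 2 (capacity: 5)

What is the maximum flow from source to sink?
Maximum flow = 24

Max flow: 24

Flow assignment:
  0 → 1: 5/14
  0 → 3: 8/15
  0 → 5: 11/11
  1 → 2: 5/5
  2 → 3: 5/15
  3 → 4: 13/13
  4 → 5: 13/13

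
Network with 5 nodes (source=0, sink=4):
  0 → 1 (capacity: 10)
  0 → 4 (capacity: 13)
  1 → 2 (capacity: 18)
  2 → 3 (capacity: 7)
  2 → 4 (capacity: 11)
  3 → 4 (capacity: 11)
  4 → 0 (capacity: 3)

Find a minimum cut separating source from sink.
Min cut value = 23, edges: (0,1), (0,4)

Min cut value: 23
Partition: S = [0], T = [1, 2, 3, 4]
Cut edges: (0,1), (0,4)

By max-flow min-cut theorem, max flow = min cut = 23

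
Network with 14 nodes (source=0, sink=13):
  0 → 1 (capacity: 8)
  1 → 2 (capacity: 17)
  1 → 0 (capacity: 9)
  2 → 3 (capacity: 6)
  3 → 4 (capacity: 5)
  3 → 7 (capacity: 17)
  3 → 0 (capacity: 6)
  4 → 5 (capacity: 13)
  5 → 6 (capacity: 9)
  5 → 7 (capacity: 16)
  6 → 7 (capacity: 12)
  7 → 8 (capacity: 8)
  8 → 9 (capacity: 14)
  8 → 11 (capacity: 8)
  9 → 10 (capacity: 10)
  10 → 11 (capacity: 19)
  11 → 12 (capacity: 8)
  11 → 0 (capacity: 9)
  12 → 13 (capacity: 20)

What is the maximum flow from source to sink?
Maximum flow = 6

Max flow: 6

Flow assignment:
  0 → 1: 6/8
  1 → 2: 6/17
  2 → 3: 6/6
  3 → 7: 6/17
  7 → 8: 6/8
  8 → 11: 6/8
  11 → 12: 6/8
  12 → 13: 6/20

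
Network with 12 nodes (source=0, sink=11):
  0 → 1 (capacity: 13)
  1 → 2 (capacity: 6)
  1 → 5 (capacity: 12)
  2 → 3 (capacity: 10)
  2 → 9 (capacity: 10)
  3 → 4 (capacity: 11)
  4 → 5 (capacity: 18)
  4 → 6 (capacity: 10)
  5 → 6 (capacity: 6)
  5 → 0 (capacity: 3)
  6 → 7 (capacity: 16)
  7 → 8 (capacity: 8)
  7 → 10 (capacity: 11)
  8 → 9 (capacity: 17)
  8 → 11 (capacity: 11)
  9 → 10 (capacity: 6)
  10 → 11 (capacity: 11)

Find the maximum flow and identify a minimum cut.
Max flow = 12, Min cut edges: (1,2), (5,6)

Maximum flow: 12
Minimum cut: (1,2), (5,6)
Partition: S = [0, 1, 5], T = [2, 3, 4, 6, 7, 8, 9, 10, 11]

Max-flow min-cut theorem verified: both equal 12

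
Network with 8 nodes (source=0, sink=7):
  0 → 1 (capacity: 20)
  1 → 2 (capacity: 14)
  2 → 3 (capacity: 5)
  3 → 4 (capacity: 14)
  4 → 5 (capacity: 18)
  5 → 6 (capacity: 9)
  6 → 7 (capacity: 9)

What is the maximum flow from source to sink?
Maximum flow = 5

Max flow: 5

Flow assignment:
  0 → 1: 5/20
  1 → 2: 5/14
  2 → 3: 5/5
  3 → 4: 5/14
  4 → 5: 5/18
  5 → 6: 5/9
  6 → 7: 5/9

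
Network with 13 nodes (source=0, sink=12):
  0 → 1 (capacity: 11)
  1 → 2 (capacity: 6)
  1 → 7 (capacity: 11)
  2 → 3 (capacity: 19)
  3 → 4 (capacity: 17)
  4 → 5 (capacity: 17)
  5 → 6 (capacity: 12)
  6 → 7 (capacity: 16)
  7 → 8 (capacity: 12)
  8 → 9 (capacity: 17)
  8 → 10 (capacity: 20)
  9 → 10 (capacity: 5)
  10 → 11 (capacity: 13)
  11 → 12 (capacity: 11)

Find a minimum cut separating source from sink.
Min cut value = 11, edges: (11,12)

Min cut value: 11
Partition: S = [0, 1, 2, 3, 4, 5, 6, 7, 8, 9, 10, 11], T = [12]
Cut edges: (11,12)

By max-flow min-cut theorem, max flow = min cut = 11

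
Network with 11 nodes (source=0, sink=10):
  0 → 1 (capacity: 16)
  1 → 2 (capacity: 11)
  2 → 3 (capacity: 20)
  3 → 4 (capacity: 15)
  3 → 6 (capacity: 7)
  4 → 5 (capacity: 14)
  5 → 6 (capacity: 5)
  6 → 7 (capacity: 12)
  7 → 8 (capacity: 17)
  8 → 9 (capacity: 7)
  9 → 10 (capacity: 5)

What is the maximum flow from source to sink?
Maximum flow = 5

Max flow: 5

Flow assignment:
  0 → 1: 5/16
  1 → 2: 5/11
  2 → 3: 5/20
  3 → 4: 4/15
  3 → 6: 1/7
  4 → 5: 4/14
  5 → 6: 4/5
  6 → 7: 5/12
  7 → 8: 5/17
  8 → 9: 5/7
  9 → 10: 5/5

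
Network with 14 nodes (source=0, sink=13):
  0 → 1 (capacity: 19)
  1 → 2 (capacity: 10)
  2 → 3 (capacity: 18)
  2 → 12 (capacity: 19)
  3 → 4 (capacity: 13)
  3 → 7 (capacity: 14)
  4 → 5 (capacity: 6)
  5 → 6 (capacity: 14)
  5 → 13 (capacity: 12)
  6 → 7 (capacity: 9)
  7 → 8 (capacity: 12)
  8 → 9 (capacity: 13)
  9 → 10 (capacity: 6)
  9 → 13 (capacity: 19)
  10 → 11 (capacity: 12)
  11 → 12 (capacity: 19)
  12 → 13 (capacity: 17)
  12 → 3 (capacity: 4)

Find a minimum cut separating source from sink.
Min cut value = 10, edges: (1,2)

Min cut value: 10
Partition: S = [0, 1], T = [2, 3, 4, 5, 6, 7, 8, 9, 10, 11, 12, 13]
Cut edges: (1,2)

By max-flow min-cut theorem, max flow = min cut = 10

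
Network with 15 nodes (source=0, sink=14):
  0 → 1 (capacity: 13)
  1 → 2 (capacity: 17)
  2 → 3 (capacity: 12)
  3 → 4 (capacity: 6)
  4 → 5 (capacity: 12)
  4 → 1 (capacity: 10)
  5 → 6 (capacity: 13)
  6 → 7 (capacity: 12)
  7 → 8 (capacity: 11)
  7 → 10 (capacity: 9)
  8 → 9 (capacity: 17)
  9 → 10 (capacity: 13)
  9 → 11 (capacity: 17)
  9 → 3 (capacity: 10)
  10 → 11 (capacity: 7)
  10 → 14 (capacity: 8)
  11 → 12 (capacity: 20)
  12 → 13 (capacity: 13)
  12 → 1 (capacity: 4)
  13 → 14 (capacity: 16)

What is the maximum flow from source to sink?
Maximum flow = 6

Max flow: 6

Flow assignment:
  0 → 1: 6/13
  1 → 2: 6/17
  2 → 3: 6/12
  3 → 4: 6/6
  4 → 5: 6/12
  5 → 6: 6/13
  6 → 7: 6/12
  7 → 10: 6/9
  10 → 14: 6/8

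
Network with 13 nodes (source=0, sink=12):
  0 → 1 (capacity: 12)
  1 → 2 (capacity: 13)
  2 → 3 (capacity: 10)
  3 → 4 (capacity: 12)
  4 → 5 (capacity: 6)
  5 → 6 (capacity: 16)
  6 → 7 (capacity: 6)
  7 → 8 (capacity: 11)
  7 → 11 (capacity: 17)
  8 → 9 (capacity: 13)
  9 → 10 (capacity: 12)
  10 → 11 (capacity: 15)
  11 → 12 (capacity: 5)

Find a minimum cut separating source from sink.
Min cut value = 5, edges: (11,12)

Min cut value: 5
Partition: S = [0, 1, 2, 3, 4, 5, 6, 7, 8, 9, 10, 11], T = [12]
Cut edges: (11,12)

By max-flow min-cut theorem, max flow = min cut = 5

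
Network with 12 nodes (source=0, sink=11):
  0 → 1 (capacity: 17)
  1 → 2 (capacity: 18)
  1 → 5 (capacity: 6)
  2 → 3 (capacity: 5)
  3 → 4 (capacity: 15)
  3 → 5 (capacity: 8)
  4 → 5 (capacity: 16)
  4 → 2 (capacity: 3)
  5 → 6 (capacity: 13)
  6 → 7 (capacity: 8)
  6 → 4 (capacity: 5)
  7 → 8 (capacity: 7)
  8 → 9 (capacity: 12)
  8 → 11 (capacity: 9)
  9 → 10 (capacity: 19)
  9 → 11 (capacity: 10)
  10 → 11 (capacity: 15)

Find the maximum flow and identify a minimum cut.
Max flow = 7, Min cut edges: (7,8)

Maximum flow: 7
Minimum cut: (7,8)
Partition: S = [0, 1, 2, 3, 4, 5, 6, 7], T = [8, 9, 10, 11]

Max-flow min-cut theorem verified: both equal 7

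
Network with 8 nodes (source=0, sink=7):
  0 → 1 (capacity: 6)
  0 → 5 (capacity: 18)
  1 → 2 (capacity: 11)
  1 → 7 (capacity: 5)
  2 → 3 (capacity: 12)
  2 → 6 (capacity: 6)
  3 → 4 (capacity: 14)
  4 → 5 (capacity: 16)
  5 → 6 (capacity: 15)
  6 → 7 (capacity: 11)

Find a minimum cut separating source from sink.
Min cut value = 16, edges: (1,7), (6,7)

Min cut value: 16
Partition: S = [0, 1, 2, 3, 4, 5, 6], T = [7]
Cut edges: (1,7), (6,7)

By max-flow min-cut theorem, max flow = min cut = 16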